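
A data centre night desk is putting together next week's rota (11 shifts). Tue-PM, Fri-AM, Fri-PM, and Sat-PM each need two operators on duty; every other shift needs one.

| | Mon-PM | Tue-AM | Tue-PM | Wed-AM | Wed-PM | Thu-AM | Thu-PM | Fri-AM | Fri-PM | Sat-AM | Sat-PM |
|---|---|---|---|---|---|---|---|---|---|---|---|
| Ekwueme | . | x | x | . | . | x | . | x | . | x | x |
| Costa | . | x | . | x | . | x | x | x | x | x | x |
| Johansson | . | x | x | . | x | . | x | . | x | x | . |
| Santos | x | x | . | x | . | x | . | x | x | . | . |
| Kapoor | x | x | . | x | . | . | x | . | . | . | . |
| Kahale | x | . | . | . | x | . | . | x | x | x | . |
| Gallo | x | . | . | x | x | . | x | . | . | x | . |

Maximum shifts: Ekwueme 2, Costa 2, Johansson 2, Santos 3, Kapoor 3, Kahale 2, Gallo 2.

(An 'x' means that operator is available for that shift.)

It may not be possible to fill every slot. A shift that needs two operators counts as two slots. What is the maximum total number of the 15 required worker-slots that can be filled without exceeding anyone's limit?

Total capacity across all operators is 2+2+2+3+3+2+2 = 16, and 15 slots are needed, so at most 15 can be filled.
An assignment achieving 15: Mon-PM→Santos, Tue-AM→Kapoor, Tue-PM→Ekwueme+Johansson, Wed-AM→Kapoor, Wed-PM→Johansson, Thu-AM→Costa, Thu-PM→Kapoor, Fri-AM→Santos+Kahale, Fri-PM→Santos+Kahale, Sat-AM→Gallo, Sat-PM→Ekwueme+Costa.
Loads: Ekwueme 2/2, Costa 2/2, Johansson 2/2, Santos 3/3, Kapoor 3/3, Kahale 2/2, Gallo 1/2.

15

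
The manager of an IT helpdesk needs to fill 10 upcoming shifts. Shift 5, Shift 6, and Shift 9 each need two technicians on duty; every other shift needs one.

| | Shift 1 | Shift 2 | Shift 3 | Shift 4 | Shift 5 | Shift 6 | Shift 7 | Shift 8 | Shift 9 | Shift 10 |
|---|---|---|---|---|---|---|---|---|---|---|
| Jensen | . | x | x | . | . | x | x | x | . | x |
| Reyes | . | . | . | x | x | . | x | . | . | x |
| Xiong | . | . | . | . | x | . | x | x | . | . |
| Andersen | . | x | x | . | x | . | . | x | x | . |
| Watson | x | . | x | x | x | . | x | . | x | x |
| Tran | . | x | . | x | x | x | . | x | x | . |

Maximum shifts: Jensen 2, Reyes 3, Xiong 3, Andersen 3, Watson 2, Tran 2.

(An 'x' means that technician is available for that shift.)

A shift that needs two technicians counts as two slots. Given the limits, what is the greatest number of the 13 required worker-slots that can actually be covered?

Total capacity across all technicians is 2+3+3+3+2+2 = 15, and 13 slots are needed, so at most 13 can be filled.
An assignment achieving 13: Shift 1→Watson, Shift 2→Jensen, Shift 3→Andersen, Shift 4→Reyes, Shift 5→Xiong+Andersen, Shift 6→Jensen+Tran, Shift 7→Reyes, Shift 8→Xiong, Shift 9→Andersen+Watson, Shift 10→Reyes.
Loads: Jensen 2/2, Reyes 3/3, Xiong 2/3, Andersen 3/3, Watson 2/2, Tran 1/2.

13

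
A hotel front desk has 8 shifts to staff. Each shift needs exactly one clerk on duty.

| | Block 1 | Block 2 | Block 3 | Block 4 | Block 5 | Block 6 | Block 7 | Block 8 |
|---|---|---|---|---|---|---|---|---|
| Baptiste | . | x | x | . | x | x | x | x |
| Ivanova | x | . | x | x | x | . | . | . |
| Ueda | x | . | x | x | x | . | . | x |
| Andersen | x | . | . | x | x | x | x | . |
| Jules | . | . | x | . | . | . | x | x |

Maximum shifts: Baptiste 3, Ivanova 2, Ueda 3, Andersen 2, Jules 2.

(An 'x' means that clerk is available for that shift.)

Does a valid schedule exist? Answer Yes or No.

Yes

Block 2 can only be covered by Baptiste, so that assignment is forced.
One valid schedule: Block 1→Ivanova, Block 2→Baptiste, Block 3→Ueda, Block 4→Ivanova, Block 5→Ueda, Block 6→Baptiste, Block 7→Baptiste, Block 8→Ueda.
Loads: Baptiste 3/3, Ivanova 2/2, Ueda 3/3, Andersen 0/2, Jules 0/2 — all within limits.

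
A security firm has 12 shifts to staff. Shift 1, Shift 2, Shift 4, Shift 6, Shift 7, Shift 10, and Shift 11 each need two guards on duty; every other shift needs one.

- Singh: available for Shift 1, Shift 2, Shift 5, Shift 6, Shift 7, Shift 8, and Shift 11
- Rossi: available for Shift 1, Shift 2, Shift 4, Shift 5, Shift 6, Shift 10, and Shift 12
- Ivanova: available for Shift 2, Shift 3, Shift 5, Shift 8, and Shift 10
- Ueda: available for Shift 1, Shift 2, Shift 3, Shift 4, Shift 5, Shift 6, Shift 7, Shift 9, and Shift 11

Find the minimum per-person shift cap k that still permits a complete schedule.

With 4 guards and 19 worker-slots to fill, someone must work at least ⌈19/4⌉ = 5 shifts, so k ≥ 5.
k = 5 works: Shift 1→Singh+Rossi, Shift 2→Ivanova+Ueda, Shift 3→Ivanova, Shift 4→Rossi+Ueda, Shift 5→Ivanova, Shift 6→Singh+Rossi, Shift 7→Singh+Ueda, Shift 8→Singh, Shift 9→Ueda, Shift 10→Rossi+Ivanova, Shift 11→Singh+Ueda, Shift 12→Rossi.
Loads: Singh 5, Rossi 5, Ivanova 4, Ueda 5 — all ≤ 5.

5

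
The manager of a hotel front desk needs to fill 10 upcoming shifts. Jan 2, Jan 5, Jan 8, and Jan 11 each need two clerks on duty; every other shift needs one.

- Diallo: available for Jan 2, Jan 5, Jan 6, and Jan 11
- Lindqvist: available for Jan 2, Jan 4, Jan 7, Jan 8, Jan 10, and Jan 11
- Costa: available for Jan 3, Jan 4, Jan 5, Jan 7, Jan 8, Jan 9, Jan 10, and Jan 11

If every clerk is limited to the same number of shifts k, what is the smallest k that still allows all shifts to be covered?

5

With 3 clerks and 14 worker-slots to fill, someone must work at least ⌈14/3⌉ = 5 shifts, so k ≥ 5.
k = 5 works: Jan 2→Diallo+Lindqvist, Jan 3→Costa, Jan 4→Lindqvist, Jan 5→Diallo+Costa, Jan 6→Diallo, Jan 7→Lindqvist, Jan 8→Lindqvist+Costa, Jan 9→Costa, Jan 10→Lindqvist, Jan 11→Diallo+Costa.
Loads: Diallo 4, Lindqvist 5, Costa 5 — all ≤ 5.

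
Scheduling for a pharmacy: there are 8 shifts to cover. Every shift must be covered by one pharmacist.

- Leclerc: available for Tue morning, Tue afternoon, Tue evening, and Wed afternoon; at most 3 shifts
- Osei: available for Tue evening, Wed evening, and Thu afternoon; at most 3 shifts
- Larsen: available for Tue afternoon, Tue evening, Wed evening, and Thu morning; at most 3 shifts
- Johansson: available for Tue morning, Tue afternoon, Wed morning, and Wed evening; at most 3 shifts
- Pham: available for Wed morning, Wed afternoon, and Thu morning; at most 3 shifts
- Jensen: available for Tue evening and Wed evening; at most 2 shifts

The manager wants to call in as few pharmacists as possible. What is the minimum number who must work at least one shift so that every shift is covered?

8 slots to fill and no one can take more than 3, so at least ⌈8/3⌉ = 3 pharmacists are needed.
Leclerc, Osei, and Pham alone can cover everything: Tue morning→Leclerc, Tue afternoon→Leclerc, Tue evening→Leclerc, Wed morning→Pham, Wed afternoon→Pham, Wed evening→Osei, Thu morning→Pham, Thu afternoon→Osei.

3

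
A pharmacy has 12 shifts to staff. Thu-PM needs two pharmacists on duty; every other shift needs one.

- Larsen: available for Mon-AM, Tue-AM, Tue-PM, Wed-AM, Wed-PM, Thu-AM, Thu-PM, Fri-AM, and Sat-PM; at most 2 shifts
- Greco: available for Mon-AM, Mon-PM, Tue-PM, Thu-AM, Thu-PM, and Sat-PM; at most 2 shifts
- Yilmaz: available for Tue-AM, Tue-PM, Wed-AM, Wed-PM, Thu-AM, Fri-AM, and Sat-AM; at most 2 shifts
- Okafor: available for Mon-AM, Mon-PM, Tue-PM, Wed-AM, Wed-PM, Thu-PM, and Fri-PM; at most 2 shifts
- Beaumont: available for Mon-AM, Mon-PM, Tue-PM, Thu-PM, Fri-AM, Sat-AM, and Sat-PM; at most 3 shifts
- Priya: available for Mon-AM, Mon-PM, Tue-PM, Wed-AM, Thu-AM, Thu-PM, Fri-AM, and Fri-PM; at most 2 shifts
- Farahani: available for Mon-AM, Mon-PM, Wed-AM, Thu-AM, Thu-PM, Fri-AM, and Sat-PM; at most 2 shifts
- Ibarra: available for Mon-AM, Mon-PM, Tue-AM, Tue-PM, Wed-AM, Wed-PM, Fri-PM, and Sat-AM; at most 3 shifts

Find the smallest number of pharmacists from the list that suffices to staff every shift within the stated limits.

6

13 slots to fill and no one can take more than 3, so at least ⌈13/3⌉ = 5 pharmacists are needed.
Any 5 pharmacists together have capacity at most 3+3+2+2+2 = 12 < 13 slots, so 5 can never suffice.
Larsen, Greco, Yilmaz, Okafor, Beaumont, and Priya alone can cover everything: Mon-AM→Okafor, Mon-PM→Greco, Tue-AM→Larsen, Tue-PM→Beaumont, Wed-AM→Yilmaz, Wed-PM→Larsen, Thu-AM→Priya, Thu-PM→Beaumont+Priya, Fri-AM→Beaumont, Fri-PM→Okafor, Sat-AM→Yilmaz, Sat-PM→Greco.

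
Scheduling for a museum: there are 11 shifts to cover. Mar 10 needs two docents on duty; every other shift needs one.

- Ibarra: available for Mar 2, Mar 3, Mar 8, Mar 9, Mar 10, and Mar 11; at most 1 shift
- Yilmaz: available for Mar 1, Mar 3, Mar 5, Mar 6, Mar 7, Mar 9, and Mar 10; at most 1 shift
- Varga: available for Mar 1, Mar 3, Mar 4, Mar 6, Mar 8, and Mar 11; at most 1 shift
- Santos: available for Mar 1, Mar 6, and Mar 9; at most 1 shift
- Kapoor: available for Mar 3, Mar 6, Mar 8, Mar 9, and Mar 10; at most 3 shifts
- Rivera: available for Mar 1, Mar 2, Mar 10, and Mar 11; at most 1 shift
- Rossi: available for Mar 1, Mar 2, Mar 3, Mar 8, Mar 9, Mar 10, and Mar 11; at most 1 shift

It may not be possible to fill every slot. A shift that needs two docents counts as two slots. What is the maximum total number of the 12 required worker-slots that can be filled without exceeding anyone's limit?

Total capacity across all docents is 1+1+1+1+3+1+1 = 9, and 12 slots are needed, so at most 9 can be filled.
An assignment achieving 9: Mar 1→Rossi, Mar 2→Ibarra, Mar 3→Kapoor, Mar 4→Varga, Mar 5→Yilmaz, Mar 6→Santos, Mar 8→Kapoor, Mar 9→Kapoor, Mar 11→Rivera.
Loads: Ibarra 1/1, Yilmaz 1/1, Varga 1/1, Santos 1/1, Kapoor 3/3, Rivera 1/1, Rossi 1/1.

9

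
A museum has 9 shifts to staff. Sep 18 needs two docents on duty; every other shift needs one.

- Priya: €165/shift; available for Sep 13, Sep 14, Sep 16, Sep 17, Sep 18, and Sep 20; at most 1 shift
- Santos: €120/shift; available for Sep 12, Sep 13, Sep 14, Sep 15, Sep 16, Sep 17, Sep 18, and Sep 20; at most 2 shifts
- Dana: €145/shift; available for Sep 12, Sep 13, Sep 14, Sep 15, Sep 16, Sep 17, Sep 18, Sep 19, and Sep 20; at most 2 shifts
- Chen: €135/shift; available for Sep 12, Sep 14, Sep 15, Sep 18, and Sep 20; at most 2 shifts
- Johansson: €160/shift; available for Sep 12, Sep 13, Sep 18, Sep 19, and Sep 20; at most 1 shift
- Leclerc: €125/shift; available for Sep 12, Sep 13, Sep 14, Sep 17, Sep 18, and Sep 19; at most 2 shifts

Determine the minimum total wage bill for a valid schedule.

€1375

Picking the cheapest available docent for each shift independently would cost €1210, but that ignores the shift limits.
An optimal schedule: Sep 12→Dana, Sep 13→Johansson, Sep 14→Leclerc, Sep 15→Santos, Sep 16→Priya, Sep 17→Santos, Sep 18→Chen+Leclerc, Sep 19→Dana, Sep 20→Chen.
Total: 145 + 160 + 125 + 120 + 165 + 120 + 135 + 125 + 145 + 135 = €1375.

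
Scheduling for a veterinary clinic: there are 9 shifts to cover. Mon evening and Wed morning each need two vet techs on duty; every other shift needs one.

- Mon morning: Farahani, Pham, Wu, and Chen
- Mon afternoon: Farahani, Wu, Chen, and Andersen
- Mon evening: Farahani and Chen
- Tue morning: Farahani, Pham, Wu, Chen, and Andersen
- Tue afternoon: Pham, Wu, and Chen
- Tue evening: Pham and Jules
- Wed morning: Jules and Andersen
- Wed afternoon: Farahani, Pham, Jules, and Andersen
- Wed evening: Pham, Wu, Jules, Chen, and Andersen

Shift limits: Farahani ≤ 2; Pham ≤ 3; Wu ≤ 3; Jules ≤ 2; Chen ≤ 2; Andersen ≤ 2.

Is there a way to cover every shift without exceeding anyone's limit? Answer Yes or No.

Yes

Mon evening can only be covered by Farahani and Chen, so that assignment is forced.
Wed morning can only be covered by Jules and Andersen, so that assignment is forced.
One valid schedule: Mon morning→Farahani, Mon afternoon→Wu, Mon evening→Farahani+Chen, Tue morning→Wu, Tue afternoon→Pham, Tue evening→Pham, Wed morning→Jules+Andersen, Wed afternoon→Pham, Wed evening→Wu.
Loads: Farahani 2/2, Pham 3/3, Wu 3/3, Jules 1/2, Chen 1/2, Andersen 1/2 — all within limits.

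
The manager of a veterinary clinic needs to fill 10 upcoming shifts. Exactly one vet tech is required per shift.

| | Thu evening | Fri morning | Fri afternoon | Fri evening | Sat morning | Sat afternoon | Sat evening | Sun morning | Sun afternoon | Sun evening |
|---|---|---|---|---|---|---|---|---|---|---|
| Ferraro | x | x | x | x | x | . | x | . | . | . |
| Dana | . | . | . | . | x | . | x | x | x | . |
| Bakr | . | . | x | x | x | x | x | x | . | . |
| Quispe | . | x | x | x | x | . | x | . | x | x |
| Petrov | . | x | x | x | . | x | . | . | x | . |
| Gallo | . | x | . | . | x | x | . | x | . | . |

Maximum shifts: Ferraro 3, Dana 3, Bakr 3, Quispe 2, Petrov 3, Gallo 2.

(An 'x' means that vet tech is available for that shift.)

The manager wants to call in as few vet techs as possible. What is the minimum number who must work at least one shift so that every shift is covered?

10 slots to fill and no one can take more than 3, so at least ⌈10/3⌉ = 4 vet techs are needed.
Ferraro, Dana, Bakr, and Quispe alone can cover everything: Thu evening→Ferraro, Fri morning→Ferraro, Fri afternoon→Ferraro, Fri evening→Bakr, Sat morning→Dana, Sat afternoon→Bakr, Sat evening→Bakr, Sun morning→Dana, Sun afternoon→Dana, Sun evening→Quispe.

4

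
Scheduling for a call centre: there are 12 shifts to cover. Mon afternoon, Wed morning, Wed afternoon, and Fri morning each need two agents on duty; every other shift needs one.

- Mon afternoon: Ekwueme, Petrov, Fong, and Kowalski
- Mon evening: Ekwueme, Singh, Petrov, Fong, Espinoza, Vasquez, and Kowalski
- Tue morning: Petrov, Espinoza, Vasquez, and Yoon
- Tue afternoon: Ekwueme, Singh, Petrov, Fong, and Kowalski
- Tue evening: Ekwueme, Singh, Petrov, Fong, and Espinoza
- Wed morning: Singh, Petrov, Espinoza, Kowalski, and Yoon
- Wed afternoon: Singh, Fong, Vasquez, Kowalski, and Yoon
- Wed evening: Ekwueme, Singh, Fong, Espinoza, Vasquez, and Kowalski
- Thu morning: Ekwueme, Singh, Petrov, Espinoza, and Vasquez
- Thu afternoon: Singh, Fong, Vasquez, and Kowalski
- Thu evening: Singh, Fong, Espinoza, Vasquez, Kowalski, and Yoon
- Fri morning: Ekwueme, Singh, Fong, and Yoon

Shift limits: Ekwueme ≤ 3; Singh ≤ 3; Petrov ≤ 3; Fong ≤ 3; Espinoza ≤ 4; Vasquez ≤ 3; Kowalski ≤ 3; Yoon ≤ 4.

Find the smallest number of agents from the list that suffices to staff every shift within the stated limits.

5

16 slots to fill and no one can take more than 4, so at least ⌈16/4⌉ = 4 agents are needed.
Any 4 agents together have capacity at most 4+4+3+3 = 14 < 16 slots, so 4 can never suffice.
Ekwueme, Singh, Petrov, Fong, and Espinoza alone can cover everything: Mon afternoon→Ekwueme+Petrov, Mon evening→Espinoza, Tue morning→Petrov, Tue afternoon→Ekwueme, Tue evening→Espinoza, Wed morning→Singh+Petrov, Wed afternoon→Singh+Fong, Wed evening→Espinoza, Thu morning→Espinoza, Thu afternoon→Singh, Thu evening→Fong, Fri morning→Ekwueme+Fong.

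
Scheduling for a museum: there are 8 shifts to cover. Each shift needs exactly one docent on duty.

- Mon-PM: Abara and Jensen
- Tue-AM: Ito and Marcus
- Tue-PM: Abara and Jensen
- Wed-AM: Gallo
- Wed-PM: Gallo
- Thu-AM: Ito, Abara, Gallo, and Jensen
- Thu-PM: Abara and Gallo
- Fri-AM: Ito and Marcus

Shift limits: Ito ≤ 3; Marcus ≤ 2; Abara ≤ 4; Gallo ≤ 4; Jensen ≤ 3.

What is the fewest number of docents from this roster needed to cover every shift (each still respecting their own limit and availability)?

8 slots to fill and no one can take more than 4, so at least ⌈8/4⌉ = 2 docents are needed.
Shifts {Mon-PM, Tue-AM, Wed-AM} need 3 slots, but among the docents available for them (Ito, Marcus, Abara, Gallo, and Jensen) any 2 together supply at most 2. So 2 docents are not enough.
Ito, Abara, and Gallo alone can cover everything: Mon-PM→Abara, Tue-AM→Ito, Tue-PM→Abara, Wed-AM→Gallo, Wed-PM→Gallo, Thu-AM→Ito, Thu-PM→Abara, Fri-AM→Ito.

3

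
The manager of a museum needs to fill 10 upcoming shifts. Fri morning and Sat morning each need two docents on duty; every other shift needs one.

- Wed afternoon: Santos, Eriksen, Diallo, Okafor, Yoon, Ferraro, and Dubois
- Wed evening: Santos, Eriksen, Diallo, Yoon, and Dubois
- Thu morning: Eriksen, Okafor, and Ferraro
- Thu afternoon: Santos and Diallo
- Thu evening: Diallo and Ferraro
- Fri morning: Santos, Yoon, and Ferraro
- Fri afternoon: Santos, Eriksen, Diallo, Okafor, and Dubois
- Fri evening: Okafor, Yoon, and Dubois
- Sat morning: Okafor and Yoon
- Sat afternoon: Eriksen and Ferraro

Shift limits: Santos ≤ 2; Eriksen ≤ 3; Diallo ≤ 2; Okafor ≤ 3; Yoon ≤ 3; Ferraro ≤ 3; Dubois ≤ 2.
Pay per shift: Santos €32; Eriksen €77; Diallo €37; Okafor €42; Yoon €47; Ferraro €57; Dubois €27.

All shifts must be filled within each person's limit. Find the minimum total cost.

€469

Sat morning can only be covered by Okafor and Yoon, so that assignment is forced.
Picking the cheapest available docent for each shift independently would cost €444, but that ignores the shift limits.
An optimal schedule: Wed afternoon→Okafor, Wed evening→Dubois, Thu morning→Okafor, Thu afternoon→Santos, Thu evening→Diallo, Fri morning→Santos+Yoon, Fri afternoon→Diallo, Fri evening→Dubois, Sat morning→Okafor+Yoon, Sat afternoon→Ferraro.
Total: 42 + 27 + 42 + 32 + 37 + 32 + 47 + 37 + 27 + 42 + 47 + 57 = €469.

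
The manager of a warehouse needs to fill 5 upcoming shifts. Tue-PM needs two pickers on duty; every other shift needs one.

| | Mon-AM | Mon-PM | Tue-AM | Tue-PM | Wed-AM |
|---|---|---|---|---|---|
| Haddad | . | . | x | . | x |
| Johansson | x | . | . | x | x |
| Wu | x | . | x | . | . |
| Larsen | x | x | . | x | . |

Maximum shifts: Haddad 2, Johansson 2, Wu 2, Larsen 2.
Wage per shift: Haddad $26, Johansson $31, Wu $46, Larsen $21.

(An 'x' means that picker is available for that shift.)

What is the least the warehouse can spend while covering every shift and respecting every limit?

Mon-PM can only be covered by Larsen, so that assignment is forced.
Tue-PM can only be covered by Johansson and Larsen, so that assignment is forced.
Picking the cheapest available picker for each shift independently would cost $146, but that ignores the shift limits.
An optimal schedule: Mon-AM→Johansson, Mon-PM→Larsen, Tue-AM→Haddad, Tue-PM→Johansson+Larsen, Wed-AM→Haddad.
Total: 31 + 21 + 26 + 31 + 21 + 26 = $156.

$156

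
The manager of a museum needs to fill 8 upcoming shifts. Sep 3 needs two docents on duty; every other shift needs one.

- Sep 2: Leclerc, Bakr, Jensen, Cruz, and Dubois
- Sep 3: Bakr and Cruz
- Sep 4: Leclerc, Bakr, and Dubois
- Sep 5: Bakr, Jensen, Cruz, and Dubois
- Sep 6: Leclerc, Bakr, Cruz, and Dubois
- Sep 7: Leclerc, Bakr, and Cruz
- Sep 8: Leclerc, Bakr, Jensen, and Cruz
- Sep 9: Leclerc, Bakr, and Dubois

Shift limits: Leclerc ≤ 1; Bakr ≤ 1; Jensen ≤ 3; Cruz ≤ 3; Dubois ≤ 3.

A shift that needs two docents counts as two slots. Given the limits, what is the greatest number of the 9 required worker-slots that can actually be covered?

Total capacity across all docents is 1+1+3+3+3 = 11, and 9 slots are needed, so at most 9 can be filled.
An assignment achieving 9: Sep 2→Jensen, Sep 3→Bakr+Cruz, Sep 4→Leclerc, Sep 5→Jensen, Sep 6→Cruz, Sep 7→Cruz, Sep 8→Jensen, Sep 9→Dubois.
Loads: Leclerc 1/1, Bakr 1/1, Jensen 3/3, Cruz 3/3, Dubois 1/3.

9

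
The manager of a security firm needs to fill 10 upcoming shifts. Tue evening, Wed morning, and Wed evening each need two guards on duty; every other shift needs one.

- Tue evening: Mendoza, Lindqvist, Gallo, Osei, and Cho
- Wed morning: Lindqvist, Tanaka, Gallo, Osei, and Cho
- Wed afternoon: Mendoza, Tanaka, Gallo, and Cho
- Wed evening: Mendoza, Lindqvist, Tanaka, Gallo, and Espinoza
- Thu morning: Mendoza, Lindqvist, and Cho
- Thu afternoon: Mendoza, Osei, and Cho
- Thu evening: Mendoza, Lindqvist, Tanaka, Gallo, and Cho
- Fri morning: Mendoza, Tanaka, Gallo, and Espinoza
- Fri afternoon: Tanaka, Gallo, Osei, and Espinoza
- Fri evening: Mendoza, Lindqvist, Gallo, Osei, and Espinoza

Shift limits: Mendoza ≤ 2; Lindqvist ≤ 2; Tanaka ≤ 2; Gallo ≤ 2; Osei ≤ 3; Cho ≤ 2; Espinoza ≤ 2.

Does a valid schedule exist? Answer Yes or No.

One valid schedule: Tue evening→Osei+Cho, Wed morning→Osei+Cho, Wed afternoon→Tanaka, Wed evening→Gallo+Espinoza, Thu morning→Mendoza, Thu afternoon→Mendoza, Thu evening→Lindqvist, Fri morning→Tanaka, Fri afternoon→Gallo, Fri evening→Lindqvist.
Loads: Mendoza 2/2, Lindqvist 2/2, Tanaka 2/2, Gallo 2/2, Osei 2/3, Cho 2/2, Espinoza 1/2 — all within limits.

Yes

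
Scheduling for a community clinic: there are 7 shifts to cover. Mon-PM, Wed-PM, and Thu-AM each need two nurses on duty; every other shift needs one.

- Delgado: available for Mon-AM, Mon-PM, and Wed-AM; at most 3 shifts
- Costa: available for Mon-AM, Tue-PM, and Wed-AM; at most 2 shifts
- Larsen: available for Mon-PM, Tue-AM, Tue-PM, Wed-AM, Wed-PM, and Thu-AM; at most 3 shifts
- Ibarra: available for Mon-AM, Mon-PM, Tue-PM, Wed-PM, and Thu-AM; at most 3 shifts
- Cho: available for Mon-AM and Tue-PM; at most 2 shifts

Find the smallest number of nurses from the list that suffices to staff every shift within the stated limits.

4

10 slots to fill and no one can take more than 3, so at least ⌈10/3⌉ = 4 nurses are needed.
Delgado, Costa, Larsen, and Ibarra alone can cover everything: Mon-AM→Delgado, Mon-PM→Delgado+Ibarra, Tue-AM→Larsen, Tue-PM→Costa, Wed-AM→Delgado, Wed-PM→Larsen+Ibarra, Thu-AM→Larsen+Ibarra.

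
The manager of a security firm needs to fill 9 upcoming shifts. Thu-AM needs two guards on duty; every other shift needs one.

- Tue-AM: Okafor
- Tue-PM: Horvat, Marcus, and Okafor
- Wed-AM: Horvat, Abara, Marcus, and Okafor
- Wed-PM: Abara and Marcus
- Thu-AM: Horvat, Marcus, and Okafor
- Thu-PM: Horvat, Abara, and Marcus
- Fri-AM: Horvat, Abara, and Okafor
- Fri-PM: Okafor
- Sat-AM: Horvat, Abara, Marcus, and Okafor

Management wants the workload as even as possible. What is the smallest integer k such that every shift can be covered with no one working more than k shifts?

3

With 4 guards and 10 worker-slots to fill, someone must work at least ⌈10/4⌉ = 3 shifts, so k ≥ 3.
k = 3 works: Tue-AM→Okafor, Tue-PM→Horvat, Wed-AM→Abara, Wed-PM→Abara, Thu-AM→Horvat+Marcus, Thu-PM→Horvat, Fri-AM→Abara, Fri-PM→Okafor, Sat-AM→Marcus.
Loads: Horvat 3, Abara 3, Marcus 2, Okafor 2 — all ≤ 3.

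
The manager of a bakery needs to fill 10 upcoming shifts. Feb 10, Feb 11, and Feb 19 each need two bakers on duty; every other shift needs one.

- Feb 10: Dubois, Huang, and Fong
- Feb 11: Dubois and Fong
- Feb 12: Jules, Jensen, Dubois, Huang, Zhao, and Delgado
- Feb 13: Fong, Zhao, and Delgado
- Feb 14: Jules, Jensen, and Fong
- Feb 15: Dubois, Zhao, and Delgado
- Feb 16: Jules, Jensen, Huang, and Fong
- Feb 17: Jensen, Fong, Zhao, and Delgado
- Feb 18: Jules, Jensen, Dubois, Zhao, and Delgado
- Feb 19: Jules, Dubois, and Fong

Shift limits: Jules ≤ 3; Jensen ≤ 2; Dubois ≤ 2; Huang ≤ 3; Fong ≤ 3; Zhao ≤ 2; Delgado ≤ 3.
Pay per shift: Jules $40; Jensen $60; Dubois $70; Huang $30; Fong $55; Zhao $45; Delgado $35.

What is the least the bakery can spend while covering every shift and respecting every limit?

$550

Feb 11 can only be covered by Dubois and Fong, so that assignment is forced.
Picking the cheapest available baker for each shift independently would cost $545, but that ignores the shift limits.
An optimal schedule: Feb 10→Huang+Fong, Feb 11→Fong+Dubois, Feb 12→Huang, Feb 13→Delgado, Feb 14→Jules, Feb 15→Delgado, Feb 16→Huang, Feb 17→Delgado, Feb 18→Jules, Feb 19→Jules+Fong.
Total: 30 + 55 + 55 + 70 + 30 + 35 + 40 + 35 + 30 + 35 + 40 + 40 + 55 = $550.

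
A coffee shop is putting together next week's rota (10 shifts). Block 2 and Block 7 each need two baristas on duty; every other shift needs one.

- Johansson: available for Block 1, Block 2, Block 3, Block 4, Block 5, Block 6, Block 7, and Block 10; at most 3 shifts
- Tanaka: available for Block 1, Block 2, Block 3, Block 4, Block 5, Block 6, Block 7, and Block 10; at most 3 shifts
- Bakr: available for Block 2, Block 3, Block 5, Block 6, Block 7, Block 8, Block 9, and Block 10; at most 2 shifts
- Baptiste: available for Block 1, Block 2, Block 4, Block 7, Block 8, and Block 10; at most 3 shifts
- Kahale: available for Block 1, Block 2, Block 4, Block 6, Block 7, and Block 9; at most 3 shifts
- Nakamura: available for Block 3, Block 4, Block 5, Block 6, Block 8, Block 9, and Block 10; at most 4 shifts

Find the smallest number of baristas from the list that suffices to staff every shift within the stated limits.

12 slots to fill and no one can take more than 4, so at least ⌈12/4⌉ = 3 baristas are needed.
Any 3 baristas together have capacity at most 4+3+3 = 10 < 12 slots, so 3 can never suffice.
Johansson, Tanaka, Bakr, and Nakamura alone can cover everything: Block 1→Johansson, Block 2→Johansson+Tanaka, Block 3→Nakamura, Block 4→Tanaka, Block 5→Nakamura, Block 6→Nakamura, Block 7→Johansson+Tanaka, Block 8→Bakr, Block 9→Bakr, Block 10→Nakamura.

4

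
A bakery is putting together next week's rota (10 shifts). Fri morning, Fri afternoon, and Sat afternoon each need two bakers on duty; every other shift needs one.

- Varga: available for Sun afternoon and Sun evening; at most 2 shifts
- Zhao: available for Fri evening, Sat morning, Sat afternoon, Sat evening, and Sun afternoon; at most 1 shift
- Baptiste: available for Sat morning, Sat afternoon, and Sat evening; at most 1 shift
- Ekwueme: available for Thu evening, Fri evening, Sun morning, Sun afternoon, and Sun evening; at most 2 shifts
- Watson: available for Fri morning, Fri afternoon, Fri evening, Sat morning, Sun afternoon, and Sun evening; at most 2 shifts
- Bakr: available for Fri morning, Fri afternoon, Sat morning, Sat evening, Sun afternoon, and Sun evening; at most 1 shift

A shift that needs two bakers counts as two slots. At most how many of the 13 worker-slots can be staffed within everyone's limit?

9

Total capacity across all bakers is 2+1+1+2+2+1 = 9, and 13 slots are needed, so at most 9 can be filled.
An assignment achieving 9: Thu evening→Ekwueme, Fri morning→Watson+Bakr, Fri afternoon→Watson, Sat afternoon→Zhao+Baptiste, Sun morning→Ekwueme, Sun afternoon→Varga, Sun evening→Varga.
Loads: Varga 2/2, Zhao 1/1, Baptiste 1/1, Ekwueme 2/2, Watson 2/2, Bakr 1/1.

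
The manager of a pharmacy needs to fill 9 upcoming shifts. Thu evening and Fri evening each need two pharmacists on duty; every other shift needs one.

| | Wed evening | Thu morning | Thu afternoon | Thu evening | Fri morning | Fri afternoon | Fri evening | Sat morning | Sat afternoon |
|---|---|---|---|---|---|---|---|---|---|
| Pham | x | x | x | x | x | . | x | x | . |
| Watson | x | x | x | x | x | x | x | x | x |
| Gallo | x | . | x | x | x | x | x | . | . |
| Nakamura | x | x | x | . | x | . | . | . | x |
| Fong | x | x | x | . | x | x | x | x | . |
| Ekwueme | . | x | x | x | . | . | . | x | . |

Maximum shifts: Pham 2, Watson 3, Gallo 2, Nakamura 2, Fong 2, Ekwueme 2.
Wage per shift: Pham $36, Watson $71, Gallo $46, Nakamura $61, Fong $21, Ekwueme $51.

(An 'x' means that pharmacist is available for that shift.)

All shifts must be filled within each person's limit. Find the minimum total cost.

$501

Picking the cheapest available pharmacist for each shift independently would cost $326, but that ignores the shift limits.
An optimal schedule: Wed evening→Pham, Thu morning→Pham, Thu afternoon→Ekwueme, Thu evening→Gallo+Ekwueme, Fri morning→Nakamura, Fri afternoon→Fong, Fri evening→Gallo+Watson, Sat morning→Fong, Sat afternoon→Nakamura.
Total: 36 + 36 + 51 + 46 + 51 + 61 + 21 + 46 + 71 + 21 + 61 = $501.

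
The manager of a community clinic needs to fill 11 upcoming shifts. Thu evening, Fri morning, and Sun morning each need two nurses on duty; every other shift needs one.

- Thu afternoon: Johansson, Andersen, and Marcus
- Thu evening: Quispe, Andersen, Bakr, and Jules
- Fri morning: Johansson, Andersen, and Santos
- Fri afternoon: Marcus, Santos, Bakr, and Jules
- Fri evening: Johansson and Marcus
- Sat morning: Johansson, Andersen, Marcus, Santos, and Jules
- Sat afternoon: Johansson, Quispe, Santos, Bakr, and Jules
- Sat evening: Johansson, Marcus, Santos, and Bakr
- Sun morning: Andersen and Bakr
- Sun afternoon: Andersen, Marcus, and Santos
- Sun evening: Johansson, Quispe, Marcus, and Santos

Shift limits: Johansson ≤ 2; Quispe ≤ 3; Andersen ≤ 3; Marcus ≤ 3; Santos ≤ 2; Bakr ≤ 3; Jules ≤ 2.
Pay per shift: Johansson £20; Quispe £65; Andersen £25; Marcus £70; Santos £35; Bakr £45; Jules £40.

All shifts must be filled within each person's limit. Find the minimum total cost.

£530

Sun morning can only be covered by Andersen and Bakr, so that assignment is forced.
Picking the cheapest available nurse for each shift independently would cost £360, but that ignores the shift limits.
An optimal schedule: Thu afternoon→Johansson, Thu evening→Bakr+Quispe, Fri morning→Andersen+Santos, Fri afternoon→Santos, Fri evening→Johansson, Sat morning→Jules, Sat afternoon→Jules, Sat evening→Bakr, Sun morning→Andersen+Bakr, Sun afternoon→Andersen, Sun evening→Quispe.
Total: 20 + 45 + 65 + 25 + 35 + 35 + 20 + 40 + 40 + 45 + 25 + 45 + 25 + 65 = £530.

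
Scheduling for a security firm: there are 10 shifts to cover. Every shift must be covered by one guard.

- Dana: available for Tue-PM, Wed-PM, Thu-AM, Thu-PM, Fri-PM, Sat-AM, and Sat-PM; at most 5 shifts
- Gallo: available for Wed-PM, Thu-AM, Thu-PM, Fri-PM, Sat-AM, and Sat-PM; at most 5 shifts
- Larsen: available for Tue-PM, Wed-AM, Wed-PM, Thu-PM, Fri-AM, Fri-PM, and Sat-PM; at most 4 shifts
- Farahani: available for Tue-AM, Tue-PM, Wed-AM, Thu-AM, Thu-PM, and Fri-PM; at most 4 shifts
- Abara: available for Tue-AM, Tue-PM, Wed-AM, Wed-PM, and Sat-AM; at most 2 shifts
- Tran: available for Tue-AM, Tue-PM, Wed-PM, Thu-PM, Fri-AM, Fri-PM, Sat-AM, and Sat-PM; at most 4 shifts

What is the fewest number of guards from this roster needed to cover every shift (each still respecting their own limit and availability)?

3

10 slots to fill and no one can take more than 5, so at least ⌈10/5⌉ = 2 guards are needed.
No set of 2 guards can cover every shift (each such set leaves at least one shift with no one available or exceeds a cap).
Dana, Larsen, and Farahani alone can cover everything: Tue-AM→Farahani, Tue-PM→Dana, Wed-AM→Larsen, Wed-PM→Dana, Thu-AM→Dana, Thu-PM→Larsen, Fri-AM→Larsen, Fri-PM→Larsen, Sat-AM→Dana, Sat-PM→Dana.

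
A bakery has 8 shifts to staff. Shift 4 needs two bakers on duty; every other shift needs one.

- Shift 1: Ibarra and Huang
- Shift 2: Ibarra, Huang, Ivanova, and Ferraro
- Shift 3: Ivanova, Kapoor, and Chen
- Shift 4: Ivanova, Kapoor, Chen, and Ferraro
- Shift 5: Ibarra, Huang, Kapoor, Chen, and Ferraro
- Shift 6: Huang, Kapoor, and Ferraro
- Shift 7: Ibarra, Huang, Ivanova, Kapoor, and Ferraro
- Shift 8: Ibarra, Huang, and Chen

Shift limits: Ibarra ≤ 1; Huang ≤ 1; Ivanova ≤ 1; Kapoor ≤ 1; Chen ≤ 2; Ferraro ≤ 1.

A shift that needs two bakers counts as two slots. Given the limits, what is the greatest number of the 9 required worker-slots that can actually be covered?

7

Total capacity across all bakers is 1+1+1+1+2+1 = 7, and 9 slots are needed, so at most 7 can be filled.
An assignment achieving 7: Shift 1→Ibarra, Shift 2→Ferraro, Shift 3→Ivanova, Shift 4→Kapoor+Chen, Shift 6→Huang, Shift 8→Chen.
Loads: Ibarra 1/1, Huang 1/1, Ivanova 1/1, Kapoor 1/1, Chen 2/2, Ferraro 1/1.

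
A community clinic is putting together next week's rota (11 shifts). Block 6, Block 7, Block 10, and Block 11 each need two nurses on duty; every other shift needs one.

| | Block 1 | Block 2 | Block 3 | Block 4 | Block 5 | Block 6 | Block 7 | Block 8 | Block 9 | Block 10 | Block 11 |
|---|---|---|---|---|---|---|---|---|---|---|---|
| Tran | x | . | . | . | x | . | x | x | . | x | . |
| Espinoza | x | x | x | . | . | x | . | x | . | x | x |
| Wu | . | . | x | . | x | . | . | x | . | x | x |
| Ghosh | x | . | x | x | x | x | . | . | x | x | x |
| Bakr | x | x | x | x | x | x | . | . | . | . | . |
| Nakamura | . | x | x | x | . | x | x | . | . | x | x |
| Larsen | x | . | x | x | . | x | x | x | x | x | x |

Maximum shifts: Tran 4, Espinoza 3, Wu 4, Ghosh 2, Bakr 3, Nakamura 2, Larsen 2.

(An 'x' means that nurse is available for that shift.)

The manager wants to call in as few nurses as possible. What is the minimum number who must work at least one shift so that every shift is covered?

15 slots to fill and no one can take more than 4, so at least ⌈15/4⌉ = 4 nurses are needed.
Any 4 nurses together have capacity at most 4+4+3+3 = 14 < 15 slots, so 4 can never suffice.
Tran, Espinoza, Wu, Ghosh, and Nakamura alone can cover everything: Block 1→Tran, Block 2→Espinoza, Block 3→Wu, Block 4→Ghosh, Block 5→Tran, Block 6→Espinoza+Nakamura, Block 7→Tran+Nakamura, Block 8→Wu, Block 9→Ghosh, Block 10→Tran+Wu, Block 11→Espinoza+Wu.

5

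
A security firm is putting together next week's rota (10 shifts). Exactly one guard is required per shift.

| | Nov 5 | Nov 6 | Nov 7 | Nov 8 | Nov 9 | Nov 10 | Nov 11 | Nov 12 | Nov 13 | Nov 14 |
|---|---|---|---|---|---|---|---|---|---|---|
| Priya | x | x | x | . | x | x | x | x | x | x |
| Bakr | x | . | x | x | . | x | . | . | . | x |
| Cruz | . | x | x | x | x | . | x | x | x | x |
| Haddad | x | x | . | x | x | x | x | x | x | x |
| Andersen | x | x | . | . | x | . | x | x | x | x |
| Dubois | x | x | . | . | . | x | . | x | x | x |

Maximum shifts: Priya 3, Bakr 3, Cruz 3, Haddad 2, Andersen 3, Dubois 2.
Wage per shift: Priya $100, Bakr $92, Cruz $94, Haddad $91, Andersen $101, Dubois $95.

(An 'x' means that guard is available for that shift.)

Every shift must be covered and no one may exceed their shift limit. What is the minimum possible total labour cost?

$930

Picking the cheapest available guard for each shift independently would cost $911, but that ignores the shift limits.
An optimal schedule: Nov 5→Bakr, Nov 6→Cruz, Nov 7→Bakr, Nov 8→Haddad, Nov 9→Haddad, Nov 10→Bakr, Nov 11→Cruz, Nov 12→Cruz, Nov 13→Dubois, Nov 14→Dubois.
Total: 92 + 94 + 92 + 91 + 91 + 92 + 94 + 94 + 95 + 95 = $930.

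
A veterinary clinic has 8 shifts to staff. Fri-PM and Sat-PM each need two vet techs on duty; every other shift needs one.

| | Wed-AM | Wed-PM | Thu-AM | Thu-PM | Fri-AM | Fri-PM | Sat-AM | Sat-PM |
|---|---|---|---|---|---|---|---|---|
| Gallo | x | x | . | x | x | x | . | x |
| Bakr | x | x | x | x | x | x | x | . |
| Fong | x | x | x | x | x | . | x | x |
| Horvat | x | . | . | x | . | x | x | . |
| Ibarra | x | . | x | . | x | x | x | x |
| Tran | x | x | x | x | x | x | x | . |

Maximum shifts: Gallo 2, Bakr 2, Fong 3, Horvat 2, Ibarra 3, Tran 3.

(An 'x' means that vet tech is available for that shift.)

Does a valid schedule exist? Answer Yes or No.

One valid schedule: Wed-AM→Horvat, Wed-PM→Gallo, Thu-AM→Bakr, Thu-PM→Bakr, Fri-AM→Fong, Fri-PM→Horvat+Ibarra, Sat-AM→Fong, Sat-PM→Gallo+Fong.
Loads: Gallo 2/2, Bakr 2/2, Fong 3/3, Horvat 2/2, Ibarra 1/3, Tran 0/3 — all within limits.

Yes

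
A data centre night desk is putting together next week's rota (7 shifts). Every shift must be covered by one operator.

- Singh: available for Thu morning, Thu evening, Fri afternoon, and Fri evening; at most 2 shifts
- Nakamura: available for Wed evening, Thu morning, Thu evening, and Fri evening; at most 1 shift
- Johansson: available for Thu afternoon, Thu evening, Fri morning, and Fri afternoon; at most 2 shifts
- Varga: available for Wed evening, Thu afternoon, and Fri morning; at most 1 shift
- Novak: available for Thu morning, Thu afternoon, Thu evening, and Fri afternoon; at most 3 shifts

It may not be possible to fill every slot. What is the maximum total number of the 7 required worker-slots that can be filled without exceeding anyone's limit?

Total capacity across all operators is 2+1+2+1+3 = 9, and 7 slots are needed, so at most 7 can be filled.
An assignment achieving 7: Wed evening→Nakamura, Thu morning→Singh, Thu afternoon→Johansson, Thu evening→Novak, Fri morning→Johansson, Fri afternoon→Novak, Fri evening→Singh.
Loads: Singh 2/2, Nakamura 1/1, Johansson 2/2, Varga 0/1, Novak 2/3.

7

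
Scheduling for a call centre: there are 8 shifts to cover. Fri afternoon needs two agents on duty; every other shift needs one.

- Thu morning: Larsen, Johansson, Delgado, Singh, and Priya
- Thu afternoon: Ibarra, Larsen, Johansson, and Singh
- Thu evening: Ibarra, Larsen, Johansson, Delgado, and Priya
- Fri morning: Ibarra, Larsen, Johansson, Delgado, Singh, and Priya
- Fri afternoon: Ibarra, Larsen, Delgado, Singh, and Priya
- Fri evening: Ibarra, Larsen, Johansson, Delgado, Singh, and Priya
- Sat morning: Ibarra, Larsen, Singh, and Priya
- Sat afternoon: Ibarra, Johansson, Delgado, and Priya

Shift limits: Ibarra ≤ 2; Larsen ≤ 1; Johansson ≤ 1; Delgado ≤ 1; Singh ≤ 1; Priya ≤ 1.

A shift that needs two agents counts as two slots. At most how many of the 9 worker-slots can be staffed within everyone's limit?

Total capacity across all agents is 2+1+1+1+1+1 = 7, and 9 slots are needed, so at most 7 can be filled.
An assignment achieving 7: Thu morning→Larsen, Thu afternoon→Ibarra, Thu evening→Delgado, Fri afternoon→Singh+Priya, Sat morning→Ibarra, Sat afternoon→Johansson.
Loads: Ibarra 2/2, Larsen 1/1, Johansson 1/1, Delgado 1/1, Singh 1/1, Priya 1/1.

7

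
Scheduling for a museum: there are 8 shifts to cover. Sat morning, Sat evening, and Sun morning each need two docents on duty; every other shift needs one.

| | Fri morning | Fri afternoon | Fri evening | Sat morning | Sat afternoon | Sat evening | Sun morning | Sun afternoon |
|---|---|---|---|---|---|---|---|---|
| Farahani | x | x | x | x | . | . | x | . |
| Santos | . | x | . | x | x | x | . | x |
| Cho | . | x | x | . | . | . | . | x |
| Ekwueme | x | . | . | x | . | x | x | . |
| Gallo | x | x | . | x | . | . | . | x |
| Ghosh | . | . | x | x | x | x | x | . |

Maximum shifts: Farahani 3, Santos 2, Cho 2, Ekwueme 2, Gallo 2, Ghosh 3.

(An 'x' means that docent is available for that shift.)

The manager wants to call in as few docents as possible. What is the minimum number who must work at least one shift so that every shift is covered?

5

11 slots to fill and no one can take more than 3, so at least ⌈11/3⌉ = 4 docents are needed.
Any 4 docents together have capacity at most 3+3+2+2 = 10 < 11 slots, so 4 can never suffice.
Farahani, Santos, Cho, Ekwueme, and Gallo alone can cover everything: Fri morning→Gallo, Fri afternoon→Cho, Fri evening→Farahani, Sat morning→Farahani+Gallo, Sat afternoon→Santos, Sat evening→Santos+Ekwueme, Sun morning→Farahani+Ekwueme, Sun afternoon→Cho.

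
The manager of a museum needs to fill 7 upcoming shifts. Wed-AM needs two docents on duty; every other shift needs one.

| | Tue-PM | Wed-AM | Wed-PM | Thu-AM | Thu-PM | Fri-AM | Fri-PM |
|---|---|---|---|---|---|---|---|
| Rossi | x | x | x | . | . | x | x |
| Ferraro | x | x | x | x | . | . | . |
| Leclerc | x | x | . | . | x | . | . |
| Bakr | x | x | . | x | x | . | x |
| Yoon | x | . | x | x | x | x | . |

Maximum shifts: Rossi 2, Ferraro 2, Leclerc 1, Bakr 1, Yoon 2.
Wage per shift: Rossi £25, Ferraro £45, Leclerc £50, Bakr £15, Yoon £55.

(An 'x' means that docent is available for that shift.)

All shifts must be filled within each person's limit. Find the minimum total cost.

Picking the cheapest available docent for each shift independently would cost £150, but that ignores the shift limits.
An optimal schedule: Tue-PM→Yoon, Wed-AM→Leclerc+Bakr, Wed-PM→Ferraro, Thu-AM→Ferraro, Thu-PM→Yoon, Fri-AM→Rossi, Fri-PM→Rossi.
Total: 55 + 50 + 15 + 45 + 45 + 55 + 25 + 25 = £315.

£315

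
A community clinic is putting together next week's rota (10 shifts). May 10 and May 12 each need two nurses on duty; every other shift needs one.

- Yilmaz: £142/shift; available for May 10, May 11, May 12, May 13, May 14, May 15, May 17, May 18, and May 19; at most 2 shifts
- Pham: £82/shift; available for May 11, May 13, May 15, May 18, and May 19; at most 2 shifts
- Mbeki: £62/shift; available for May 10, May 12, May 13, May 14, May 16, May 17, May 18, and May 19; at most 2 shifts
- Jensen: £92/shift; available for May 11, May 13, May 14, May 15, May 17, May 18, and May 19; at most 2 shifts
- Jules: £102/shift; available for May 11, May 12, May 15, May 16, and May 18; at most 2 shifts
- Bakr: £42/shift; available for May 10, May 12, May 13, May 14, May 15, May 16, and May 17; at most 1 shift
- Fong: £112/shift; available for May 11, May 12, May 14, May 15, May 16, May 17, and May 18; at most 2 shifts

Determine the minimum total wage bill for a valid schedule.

Picking the cheapest available nurse for each shift independently would cost £624, but that ignores the shift limits.
An optimal schedule: May 10→Bakr+Mbeki, May 11→Pham, May 12→Fong+Yilmaz, May 13→Jensen, May 14→Jensen, May 15→Jules, May 16→Mbeki, May 17→Fong, May 18→Jules, May 19→Pham.
Total: 42 + 62 + 82 + 112 + 142 + 92 + 92 + 102 + 62 + 112 + 102 + 82 = £1084.

£1084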